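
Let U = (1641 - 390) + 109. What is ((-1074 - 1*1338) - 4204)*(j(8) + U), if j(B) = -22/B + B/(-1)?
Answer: -8926638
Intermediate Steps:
j(B) = -B - 22/B (j(B) = -22/B + B*(-1) = -22/B - B = -B - 22/B)
U = 1360 (U = 1251 + 109 = 1360)
((-1074 - 1*1338) - 4204)*(j(8) + U) = ((-1074 - 1*1338) - 4204)*((-1*8 - 22/8) + 1360) = ((-1074 - 1338) - 4204)*((-8 - 22*1/8) + 1360) = (-2412 - 4204)*((-8 - 11/4) + 1360) = -6616*(-43/4 + 1360) = -6616*5397/4 = -8926638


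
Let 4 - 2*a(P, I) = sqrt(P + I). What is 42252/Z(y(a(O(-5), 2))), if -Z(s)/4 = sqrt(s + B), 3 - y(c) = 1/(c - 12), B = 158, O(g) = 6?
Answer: -10563*sqrt(10 + sqrt(2))/sqrt(1611 + 161*sqrt(2)) ≈ -832.25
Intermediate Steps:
a(P, I) = 2 - sqrt(I + P)/2 (a(P, I) = 2 - sqrt(P + I)/2 = 2 - sqrt(I + P)/2)
y(c) = 3 - 1/(-12 + c) (y(c) = 3 - 1/(c - 12) = 3 - 1/(-12 + c))
Z(s) = -4*sqrt(158 + s) (Z(s) = -4*sqrt(s + 158) = -4*sqrt(158 + s))
42252/Z(y(a(O(-5), 2))) = 42252/((-4*sqrt(158 + (-37 + 3*(2 - sqrt(2 + 6)/2))/(-12 + (2 - sqrt(2 + 6)/2))))) = 42252/((-4*sqrt(158 + (-37 + 3*(2 - sqrt(2)))/(-12 + (2 - sqrt(2)))))) = 42252/((-4*sqrt(158 + (-37 + (6 - 3*sqrt(2)))/(-10 - sqrt(2))))) = 42252/((-4*sqrt(158 + (-31 - 3*sqrt(2))/(-10 - sqrt(2))))) = 42252*(-1/(4*sqrt(158 + (-31 - 3*sqrt(2))/(-10 - sqrt(2))))) = -10563/sqrt(158 + (-31 - 3*sqrt(2))/(-10 - sqrt(2)))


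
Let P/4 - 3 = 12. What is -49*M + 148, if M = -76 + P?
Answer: 932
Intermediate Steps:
P = 60 (P = 12 + 4*12 = 12 + 48 = 60)
M = -16 (M = -76 + 60 = -16)
-49*M + 148 = -49*(-16) + 148 = 784 + 148 = 932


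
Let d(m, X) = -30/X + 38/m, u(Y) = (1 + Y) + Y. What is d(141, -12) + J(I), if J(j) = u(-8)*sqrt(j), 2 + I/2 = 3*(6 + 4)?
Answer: 781/282 - 30*sqrt(14) ≈ -109.48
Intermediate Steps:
u(Y) = 1 + 2*Y
I = 56 (I = -4 + 2*(3*(6 + 4)) = -4 + 2*(3*10) = -4 + 2*30 = -4 + 60 = 56)
J(j) = -15*sqrt(j) (J(j) = (1 + 2*(-8))*sqrt(j) = (1 - 16)*sqrt(j) = -15*sqrt(j))
d(141, -12) + J(I) = (-30/(-12) + 38/141) - 30*sqrt(14) = (-30*(-1/12) + 38*(1/141)) - 30*sqrt(14) = (5/2 + 38/141) - 30*sqrt(14) = 781/282 - 30*sqrt(14)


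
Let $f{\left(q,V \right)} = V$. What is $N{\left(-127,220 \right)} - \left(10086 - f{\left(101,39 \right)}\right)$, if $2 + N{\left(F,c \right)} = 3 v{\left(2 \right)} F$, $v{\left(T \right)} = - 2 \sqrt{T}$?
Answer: $-10049 + 762 \sqrt{2} \approx -8971.4$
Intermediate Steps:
$N{\left(F,c \right)} = -2 - 6 F \sqrt{2}$ ($N{\left(F,c \right)} = -2 + 3 \left(- 2 \sqrt{2}\right) F = -2 + - 6 \sqrt{2} F = -2 - 6 F \sqrt{2}$)
$N{\left(-127,220 \right)} - \left(10086 - f{\left(101,39 \right)}\right) = \left(-2 - - 762 \sqrt{2}\right) - \left(10086 - 39\right) = \left(-2 + 762 \sqrt{2}\right) - \left(10086 - 39\right) = \left(-2 + 762 \sqrt{2}\right) - 10047 = -10049 + 762 \sqrt{2}$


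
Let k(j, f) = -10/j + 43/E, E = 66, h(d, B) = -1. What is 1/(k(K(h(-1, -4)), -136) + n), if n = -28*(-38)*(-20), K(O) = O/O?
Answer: -66/1405097 ≈ -4.6972e-5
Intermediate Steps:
K(O) = 1
k(j, f) = 43/66 - 10/j (k(j, f) = -10/j + 43/66 = 43/66 - 10/j)
n = -21280 (n = 1064*(-20) = -21280)
1/(k(K(h(-1, -4)), -136) + n) = 1/((43/66 - 10/1) - 21280) = 1/((43/66 - 10*1) - 21280) = 1/((43/66 - 10) - 21280) = 1/(-617/66 - 21280) = 1/(-1405097/66) = -66/1405097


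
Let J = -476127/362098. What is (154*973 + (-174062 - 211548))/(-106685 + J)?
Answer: 6567009328/2971607789 ≈ 2.2099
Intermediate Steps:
J = -476127/362098 (J = -476127*1/362098 = -476127/362098 ≈ -1.3149)
(154*973 + (-174062 - 211548))/(-106685 + J) = (154*973 + (-174062 - 211548))/(-106685 - 476127/362098) = (149842 - 385610)/(-38630901257/362098) = -235768*(-362098/38630901257) = 6567009328/2971607789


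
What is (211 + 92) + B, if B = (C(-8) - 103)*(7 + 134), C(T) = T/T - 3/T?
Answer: -112209/8 ≈ -14026.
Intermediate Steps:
C(T) = 1 - 3/T
B = -114633/8 (B = ((-3 - 8)/(-8) - 103)*(7 + 134) = (-⅛*(-11) - 103)*141 = (11/8 - 103)*141 = -813/8*141 = -114633/8 ≈ -14329.)
(211 + 92) + B = (211 + 92) - 114633/8 = 303 - 114633/8 = -112209/8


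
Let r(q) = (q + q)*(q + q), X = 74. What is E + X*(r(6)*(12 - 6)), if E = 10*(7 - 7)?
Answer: 63936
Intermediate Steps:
r(q) = 4*q² (r(q) = (2*q)*(2*q) = 4*q²)
E = 0 (E = 10*0 = 0)
E + X*(r(6)*(12 - 6)) = 0 + 74*((4*6²)*(12 - 6)) = 0 + 74*((4*36)*6) = 0 + 74*(144*6) = 0 + 74*864 = 0 + 63936 = 63936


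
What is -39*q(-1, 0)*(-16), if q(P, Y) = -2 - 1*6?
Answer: -4992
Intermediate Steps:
q(P, Y) = -8 (q(P, Y) = -2 - 6 = -8)
-39*q(-1, 0)*(-16) = -39*(-8)*(-16) = 312*(-16) = -4992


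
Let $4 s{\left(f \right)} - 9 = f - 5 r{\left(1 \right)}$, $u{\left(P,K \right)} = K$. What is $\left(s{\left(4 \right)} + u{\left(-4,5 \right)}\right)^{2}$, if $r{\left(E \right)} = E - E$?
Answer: $\frac{1089}{16} \approx 68.063$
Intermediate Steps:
$r{\left(E \right)} = 0$
$s{\left(f \right)} = \frac{9}{4} + \frac{f}{4}$ ($s{\left(f \right)} = \frac{9}{4} + \frac{f - 0}{4} = \frac{9}{4} + \frac{f + 0}{4} = \frac{9}{4} + \frac{f}{4}$)
$\left(s{\left(4 \right)} + u{\left(-4,5 \right)}\right)^{2} = \left(\left(\frac{9}{4} + \frac{1}{4} \cdot 4\right) + 5\right)^{2} = \left(\left(\frac{9}{4} + 1\right) + 5\right)^{2} = \left(\frac{13}{4} + 5\right)^{2} = \left(\frac{33}{4}\right)^{2} = \frac{1089}{16}$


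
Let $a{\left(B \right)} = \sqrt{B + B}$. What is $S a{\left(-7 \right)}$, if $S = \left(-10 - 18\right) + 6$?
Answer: $- 22 i \sqrt{14} \approx - 82.316 i$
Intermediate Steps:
$S = -22$ ($S = -28 + 6 = -22$)
$a{\left(B \right)} = \sqrt{2} \sqrt{B}$ ($a{\left(B \right)} = \sqrt{2 B} = \sqrt{2} \sqrt{B}$)
$S a{\left(-7 \right)} = - 22 \sqrt{2} \sqrt{-7} = - 22 \sqrt{2} i \sqrt{7} = - 22 i \sqrt{14}$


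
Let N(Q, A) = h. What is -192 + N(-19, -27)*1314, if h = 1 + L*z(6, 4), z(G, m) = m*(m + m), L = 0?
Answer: 1122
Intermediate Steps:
z(G, m) = 2*m² (z(G, m) = m*(2*m) = 2*m²)
h = 1 (h = 1 + 0*(2*4²) = 1 + 0*(2*16) = 1 + 0*32 = 1 + 0 = 1)
N(Q, A) = 1
-192 + N(-19, -27)*1314 = -192 + 1*1314 = -192 + 1314 = 1122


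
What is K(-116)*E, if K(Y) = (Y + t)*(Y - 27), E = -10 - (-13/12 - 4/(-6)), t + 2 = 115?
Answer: -16445/4 ≈ -4111.3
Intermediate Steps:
t = 113 (t = -2 + 115 = 113)
E = -115/12 (E = -10 - (-13*1/12 - 4*(-⅙)) = -10 - (-13/12 + ⅔) = -10 - 1*(-5/12) = -10 + 5/12 = -115/12 ≈ -9.5833)
K(Y) = (-27 + Y)*(113 + Y) (K(Y) = (Y + 113)*(Y - 27) = (113 + Y)*(-27 + Y) = (-27 + Y)*(113 + Y))
K(-116)*E = (-3051 + (-116)² + 86*(-116))*(-115/12) = (-3051 + 13456 - 9976)*(-115/12) = 429*(-115/12) = -16445/4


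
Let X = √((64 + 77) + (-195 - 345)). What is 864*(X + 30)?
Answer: 25920 + 864*I*√399 ≈ 25920.0 + 17258.0*I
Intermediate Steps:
X = I*√399 (X = √(141 - 540) = √(-399) = I*√399 ≈ 19.975*I)
864*(X + 30) = 864*(I*√399 + 30) = 864*(30 + I*√399) = 25920 + 864*I*√399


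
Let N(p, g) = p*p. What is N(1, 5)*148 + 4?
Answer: 152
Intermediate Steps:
N(p, g) = p**2
N(1, 5)*148 + 4 = 1**2*148 + 4 = 1*148 + 4 = 148 + 4 = 152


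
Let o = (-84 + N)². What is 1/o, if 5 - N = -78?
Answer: 1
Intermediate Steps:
N = 83 (N = 5 - 1*(-78) = 5 + 78 = 83)
o = 1 (o = (-84 + 83)² = (-1)² = 1)
1/o = 1/1 = 1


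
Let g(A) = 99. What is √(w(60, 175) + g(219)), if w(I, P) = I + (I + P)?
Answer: √394 ≈ 19.849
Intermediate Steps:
w(I, P) = P + 2*I
√(w(60, 175) + g(219)) = √((175 + 2*60) + 99) = √((175 + 120) + 99) = √(295 + 99) = √394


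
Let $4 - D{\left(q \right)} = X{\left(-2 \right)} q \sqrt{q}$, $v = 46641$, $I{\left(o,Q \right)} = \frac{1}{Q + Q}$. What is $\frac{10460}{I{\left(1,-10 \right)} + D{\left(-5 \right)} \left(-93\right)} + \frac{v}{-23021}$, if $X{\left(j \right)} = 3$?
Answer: $\frac{- 1301283900 \sqrt{5} + 5163048881 i}{23021 \left(- 7441 i + 27900 \sqrt{5}\right)} \approx -2.4204 + 3.3063 i$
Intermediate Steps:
$I{\left(o,Q \right)} = \frac{1}{2 Q}$
$D{\left(q \right)} = 4 - 3 q^{\frac{3}{2}}$ ($D{\left(q \right)} = 4 - 3 q \sqrt{q} = 4 - 3 q^{\frac{3}{2}}$)
$\frac{10460}{I{\left(1,-10 \right)} + D{\left(-5 \right)} \left(-93\right)} + \frac{v}{-23021} = \frac{10460}{\frac{1}{2 \left(-10\right)} + \left(4 - 3 \left(-5\right)^{\frac{3}{2}}\right) \left(-93\right)} + \frac{46641}{-23021} = \frac{10460}{\frac{1}{2} \left(- \frac{1}{10}\right) + \left(4 - 3 \left(- 5 i \sqrt{5}\right)\right) \left(-93\right)} + 46641 \left(- \frac{1}{23021}\right) = \frac{10460}{- \frac{1}{20} + \left(4 + 15 i \sqrt{5}\right) \left(-93\right)} - \frac{46641}{23021} = \frac{10460}{- \frac{1}{20} - \left(372 + 1395 i \sqrt{5}\right)} - \frac{46641}{23021} = \frac{10460}{- \frac{7441}{20} - 1395 i \sqrt{5}} - \frac{46641}{23021} = - \frac{46641}{23021} + \frac{10460}{- \frac{7441}{20} - 1395 i \sqrt{5}}$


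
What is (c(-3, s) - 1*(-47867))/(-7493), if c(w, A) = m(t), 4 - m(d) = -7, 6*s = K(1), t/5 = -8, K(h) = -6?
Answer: -47878/7493 ≈ -6.3897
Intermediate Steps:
t = -40 (t = 5*(-8) = -40)
s = -1 (s = (⅙)*(-6) = -1)
m(d) = 11 (m(d) = 4 - 1*(-7) = 4 + 7 = 11)
c(w, A) = 11
(c(-3, s) - 1*(-47867))/(-7493) = (11 - 1*(-47867))/(-7493) = (11 + 47867)*(-1/7493) = 47878*(-1/7493) = -47878/7493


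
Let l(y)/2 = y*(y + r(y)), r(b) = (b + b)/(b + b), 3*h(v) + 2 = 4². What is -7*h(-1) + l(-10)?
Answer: 442/3 ≈ 147.33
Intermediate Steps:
h(v) = 14/3 (h(v) = -⅔ + (⅓)*4² = -⅔ + (⅓)*16 = -⅔ + 16/3 = 14/3)
r(b) = 1 (r(b) = (2*b)/((2*b)) = (2*b)*(1/(2*b)) = 1)
l(y) = 2*y*(1 + y) (l(y) = 2*(y*(y + 1)) = 2*(y*(1 + y)) = 2*y*(1 + y))
-7*h(-1) + l(-10) = -7*14/3 + 2*(-10)*(1 - 10) = -98/3 + 2*(-10)*(-9) = -98/3 + 180 = 442/3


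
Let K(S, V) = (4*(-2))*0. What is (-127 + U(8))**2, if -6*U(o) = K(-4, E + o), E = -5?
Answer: 16129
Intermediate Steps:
K(S, V) = 0 (K(S, V) = -8*0 = 0)
U(o) = 0 (U(o) = -1/6*0 = 0)
(-127 + U(8))**2 = (-127 + 0)**2 = (-127)**2 = 16129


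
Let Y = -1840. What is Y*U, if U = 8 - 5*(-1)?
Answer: -23920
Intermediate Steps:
U = 13 (U = 8 + 5 = 13)
Y*U = -1840*13 = -23920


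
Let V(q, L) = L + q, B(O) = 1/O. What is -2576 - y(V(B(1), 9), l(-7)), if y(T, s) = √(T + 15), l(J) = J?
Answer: -2581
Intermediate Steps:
B(O) = 1/O
y(T, s) = √(15 + T)
-2576 - y(V(B(1), 9), l(-7)) = -2576 - √(15 + (9 + 1/1)) = -2576 - √(15 + (9 + 1)) = -2576 - √(15 + 10) = -2576 - √25 = -2576 - 1*5 = -2576 - 5 = -2581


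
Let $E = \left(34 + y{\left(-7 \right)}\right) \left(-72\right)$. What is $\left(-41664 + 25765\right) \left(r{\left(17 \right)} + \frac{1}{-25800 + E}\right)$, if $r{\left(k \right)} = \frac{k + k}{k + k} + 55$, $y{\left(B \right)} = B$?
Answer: $- \frac{24701688037}{27744} \approx -8.9034 \cdot 10^{5}$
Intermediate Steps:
$r{\left(k \right)} = 56$ ($r{\left(k \right)} = \frac{2 k}{2 k} + 55 = 2 k \frac{1}{2 k} + 55 = 1 + 55 = 56$)
$E = -1944$ ($E = \left(34 - 7\right) \left(-72\right) = 27 \left(-72\right) = -1944$)
$\left(-41664 + 25765\right) \left(r{\left(17 \right)} + \frac{1}{-25800 + E}\right) = \left(-41664 + 25765\right) \left(56 + \frac{1}{-25800 - 1944}\right) = - 15899 \left(56 + \frac{1}{-27744}\right) = - 15899 \left(56 - \frac{1}{27744}\right) = \left(-15899\right) \frac{1553663}{27744} = - \frac{24701688037}{27744}$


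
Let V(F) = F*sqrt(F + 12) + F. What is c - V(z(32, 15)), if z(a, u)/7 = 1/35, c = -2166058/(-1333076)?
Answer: 4748607/3332690 - sqrt(305)/25 ≈ 0.72629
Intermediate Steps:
c = 1083029/666538 (c = -2166058*(-1/1333076) = 1083029/666538 ≈ 1.6249)
z(a, u) = 1/5 (z(a, u) = 7/35 = 7*(1/35) = 1/5)
V(F) = F + F*sqrt(12 + F) (V(F) = F*sqrt(12 + F) + F = F + F*sqrt(12 + F))
c - V(z(32, 15)) = 1083029/666538 - (1 + sqrt(12 + 1/5))/5 = 1083029/666538 - (1 + sqrt(61/5))/5 = 1083029/666538 - (1 + sqrt(305)/5)/5 = 1083029/666538 - (1/5 + sqrt(305)/25) = 1083029/666538 + (-1/5 - sqrt(305)/25) = 4748607/3332690 - sqrt(305)/25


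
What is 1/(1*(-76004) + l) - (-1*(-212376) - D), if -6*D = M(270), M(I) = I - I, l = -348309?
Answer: -90113897689/424313 ≈ -2.1238e+5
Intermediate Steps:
M(I) = 0
D = 0 (D = -⅙*0 = 0)
1/(1*(-76004) + l) - (-1*(-212376) - D) = 1/(1*(-76004) - 348309) - (-1*(-212376) - 1*0) = 1/(-76004 - 348309) - (212376 + 0) = 1/(-424313) - 1*212376 = -1/424313 - 212376 = -90113897689/424313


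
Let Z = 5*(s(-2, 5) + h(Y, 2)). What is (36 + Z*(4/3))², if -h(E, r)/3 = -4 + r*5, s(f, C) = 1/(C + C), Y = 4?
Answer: 62500/9 ≈ 6944.4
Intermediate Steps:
s(f, C) = 1/(2*C)
h(E, r) = 12 - 15*r (h(E, r) = -3*(-4 + r*5) = -3*(-4 + 5*r) = 12 - 15*r)
Z = -179/2 (Z = 5*((½)/5 + (12 - 15*2)) = 5*((½)*(⅕) + (12 - 30)) = 5*(⅒ - 18) = 5*(-179/10) = -179/2 ≈ -89.500)
(36 + Z*(4/3))² = (36 - 358/3)² = (-250/3)² = 62500/9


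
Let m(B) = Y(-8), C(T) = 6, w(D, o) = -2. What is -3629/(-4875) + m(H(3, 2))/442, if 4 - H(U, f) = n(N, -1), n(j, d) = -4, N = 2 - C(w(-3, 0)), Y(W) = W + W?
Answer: 58693/82875 ≈ 0.70821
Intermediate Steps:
Y(W) = 2*W
N = -4 (N = 2 - 1*6 = 2 - 6 = -4)
H(U, f) = 8 (H(U, f) = 4 - 1*(-4) = 4 + 4 = 8)
m(B) = -16 (m(B) = 2*(-8) = -16)
-3629/(-4875) + m(H(3, 2))/442 = -3629/(-4875) - 16/442 = -3629*(-1/4875) - 16*1/442 = 3629/4875 - 8/221 = 58693/82875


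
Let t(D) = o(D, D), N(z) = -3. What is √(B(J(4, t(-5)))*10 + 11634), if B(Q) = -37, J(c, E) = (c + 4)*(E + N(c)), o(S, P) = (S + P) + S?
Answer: 32*√11 ≈ 106.13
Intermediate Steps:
o(S, P) = P + 2*S (o(S, P) = (P + S) + S = P + 2*S)
t(D) = 3*D (t(D) = D + 2*D = 3*D)
J(c, E) = (-3 + E)*(4 + c) (J(c, E) = (c + 4)*(E - 3) = (4 + c)*(-3 + E) = (-3 + E)*(4 + c))
√(B(J(4, t(-5)))*10 + 11634) = √(-37*10 + 11634) = √(-370 + 11634) = √11264 = 32*√11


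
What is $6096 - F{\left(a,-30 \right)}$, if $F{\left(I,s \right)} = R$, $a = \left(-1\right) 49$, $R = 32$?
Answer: $6064$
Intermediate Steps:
$a = -49$
$F{\left(I,s \right)} = 32$
$6096 - F{\left(a,-30 \right)} = 6096 - 32 = 6064$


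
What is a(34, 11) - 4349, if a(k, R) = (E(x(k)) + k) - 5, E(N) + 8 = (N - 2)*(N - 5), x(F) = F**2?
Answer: 1323926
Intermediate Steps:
E(N) = -8 + (-5 + N)*(-2 + N) (E(N) = -8 + (N - 2)*(N - 5) = -8 + (-2 + N)*(-5 + N) = -8 + (-5 + N)*(-2 + N))
a(k, R) = -3 + k + k**4 - 7*k**2 (a(k, R) = ((2 + (k**2)**2 - 7*k**2) + k) - 5 = ((2 + k**4 - 7*k**2) + k) - 5 = (2 + k + k**4 - 7*k**2) - 5 = -3 + k + k**4 - 7*k**2)
a(34, 11) - 4349 = (-3 + 34 + 34**4 - 7*34**2) - 4349 = (-3 + 34 + 1336336 - 7*1156) - 4349 = (-3 + 34 + 1336336 - 8092) - 4349 = 1328275 - 4349 = 1323926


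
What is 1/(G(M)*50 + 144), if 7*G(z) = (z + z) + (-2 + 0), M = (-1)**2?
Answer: 1/144 ≈ 0.0069444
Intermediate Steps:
M = 1
G(z) = -2/7 + 2*z/7 (G(z) = ((z + z) + (-2 + 0))/7 = (2*z - 2)/7 = (-2 + 2*z)/7 = -2/7 + 2*z/7)
1/(G(M)*50 + 144) = 1/((-2/7 + (2/7)*1)*50 + 144) = 1/((-2/7 + 2/7)*50 + 144) = 1/(0*50 + 144) = 1/(0 + 144) = 1/144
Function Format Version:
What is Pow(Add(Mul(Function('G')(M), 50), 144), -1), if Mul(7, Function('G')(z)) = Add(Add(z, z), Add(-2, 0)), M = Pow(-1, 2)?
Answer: Rational(1, 144) ≈ 0.0069444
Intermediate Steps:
M = 1
Function('G')(z) = Add(Rational(-2, 7), Mul(Rational(2, 7), z)) (Function('G')(z) = Mul(Rational(1, 7), Add(Add(z, z), Add(-2, 0))) = Mul(Rational(1, 7), Add(Mul(2, z), -2)) = Mul(Rational(1, 7), Add(-2, Mul(2, z))) = Add(Rational(-2, 7), Mul(Rational(2, 7), z)))
Pow(Add(Mul(Function('G')(M), 50), 144), -1) = Pow(Add(Mul(Add(Rational(-2, 7), Mul(Rational(2, 7), 1)), 50), 144), -1) = Pow(Add(Mul(Add(Rational(-2, 7), Rational(2, 7)), 50), 144), -1) = Pow(Add(Mul(0, 50), 144), -1) = Pow(Add(0, 144), -1) = Pow(144, -1) = Rational(1, 144)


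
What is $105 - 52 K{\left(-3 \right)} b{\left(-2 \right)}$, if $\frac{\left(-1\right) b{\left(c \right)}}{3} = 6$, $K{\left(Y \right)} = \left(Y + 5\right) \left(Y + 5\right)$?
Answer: $3849$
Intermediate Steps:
$K{\left(Y \right)} = \left(5 + Y\right)^{2}$ ($K{\left(Y \right)} = \left(5 + Y\right) \left(5 + Y\right) = \left(5 + Y\right)^{2}$)
$b{\left(c \right)} = -18$ ($b{\left(c \right)} = \left(-3\right) 6 = -18$)
$105 - 52 K{\left(-3 \right)} b{\left(-2 \right)} = 105 - 52 \left(5 - 3\right)^{2} \left(-18\right) = 105 - 52 \cdot 2^{2} \left(-18\right) = 105 - 52 \cdot 4 \left(-18\right) = 105 - -3744 = 105 + 3744 = 3849$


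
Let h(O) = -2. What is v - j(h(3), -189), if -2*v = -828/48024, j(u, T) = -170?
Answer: 19721/116 ≈ 170.01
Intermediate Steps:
v = 1/116 (v = -(-414)/48024 = -½*(-1/58) = 1/116 ≈ 0.0086207)
v - j(h(3), -189) = 1/116 - 1*(-170) = 1/116 + 170 = 19721/116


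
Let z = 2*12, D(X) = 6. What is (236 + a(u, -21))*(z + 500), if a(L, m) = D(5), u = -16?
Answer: 126808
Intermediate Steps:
a(L, m) = 6
z = 24
(236 + a(u, -21))*(z + 500) = (236 + 6)*(24 + 500) = 242*524 = 126808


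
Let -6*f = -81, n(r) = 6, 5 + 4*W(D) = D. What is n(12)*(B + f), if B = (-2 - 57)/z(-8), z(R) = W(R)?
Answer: 2469/13 ≈ 189.92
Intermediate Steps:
W(D) = -5/4 + D/4
f = 27/2 (f = -⅙*(-81) = 27/2 ≈ 13.500)
z(R) = -5/4 + R/4
B = 236/13 (B = (-2 - 57)/(-5/4 + (¼)*(-8)) = -59/(-5/4 - 2) = -59/(-13/4) = -59*(-4/13) = 236/13 ≈ 18.154)
n(12)*(B + f) = 6*(236/13 + 27/2) = 6*(823/26) = 2469/13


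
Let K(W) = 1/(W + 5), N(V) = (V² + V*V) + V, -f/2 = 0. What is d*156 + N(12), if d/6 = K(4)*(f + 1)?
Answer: 404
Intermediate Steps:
f = 0 (f = -2*0 = 0)
N(V) = V + 2*V² (N(V) = (V² + V²) + V = 2*V² + V = V + 2*V²)
K(W) = 1/(5 + W)
d = ⅔ (d = 6*((0 + 1)/(5 + 4)) = 6*(1/9) = 6*((⅑)*1) = 6*(⅑) = ⅔ ≈ 0.66667)
d*156 + N(12) = (⅔)*156 + 12*(1 + 2*12) = 104 + 12*(1 + 24) = 104 + 12*25 = 104 + 300 = 404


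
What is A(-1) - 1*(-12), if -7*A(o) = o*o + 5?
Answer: 78/7 ≈ 11.143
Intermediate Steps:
A(o) = -5/7 - o**2/7 (A(o) = -(o*o + 5)/7 = -(o**2 + 5)/7 = -(5 + o**2)/7 = -5/7 - o**2/7)
A(-1) - 1*(-12) = (-5/7 - 1/7*(-1)**2) - 1*(-12) = (-5/7 - 1/7*1) + 12 = (-5/7 - 1/7) + 12 = -6/7 + 12 = 78/7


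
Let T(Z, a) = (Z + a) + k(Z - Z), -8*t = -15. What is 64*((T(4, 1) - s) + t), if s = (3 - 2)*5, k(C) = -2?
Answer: -8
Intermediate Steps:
t = 15/8 (t = -⅛*(-15) = 15/8 ≈ 1.8750)
T(Z, a) = -2 + Z + a (T(Z, a) = (Z + a) - 2 = -2 + Z + a)
s = 5 (s = 1*5 = 5)
64*((T(4, 1) - s) + t) = 64*(((-2 + 4 + 1) - 1*5) + 15/8) = 64*((3 - 5) + 15/8) = 64*(-2 + 15/8) = 64*(-⅛) = -8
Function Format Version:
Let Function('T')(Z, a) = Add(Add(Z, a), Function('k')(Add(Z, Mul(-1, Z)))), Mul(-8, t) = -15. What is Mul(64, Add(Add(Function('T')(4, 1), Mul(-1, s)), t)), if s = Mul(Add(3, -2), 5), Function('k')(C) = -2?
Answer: -8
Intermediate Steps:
t = Rational(15, 8) (t = Mul(Rational(-1, 8), -15) = Rational(15, 8) ≈ 1.8750)
Function('T')(Z, a) = Add(-2, Z, a) (Function('T')(Z, a) = Add(Add(Z, a), -2) = Add(-2, Z, a))
s = 5 (s = Mul(1, 5) = 5)
Mul(64, Add(Add(Function('T')(4, 1), Mul(-1, s)), t)) = Mul(64, Add(Add(Add(-2, 4, 1), Mul(-1, 5)), Rational(15, 8))) = Mul(64, Add(Add(3, -5), Rational(15, 8))) = Mul(64, Add(-2, Rational(15, 8))) = Mul(64, Rational(-1, 8)) = -8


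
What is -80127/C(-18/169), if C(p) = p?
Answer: 1504607/2 ≈ 7.5230e+5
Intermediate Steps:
-80127/C(-18/169) = -80127/((-18/169)) = -80127/((-18*1/169)) = -80127/(-18/169) = -80127*(-169/18) = 1504607/2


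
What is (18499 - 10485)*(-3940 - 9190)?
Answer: -105223820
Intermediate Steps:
(18499 - 10485)*(-3940 - 9190) = 8014*(-13130) = -105223820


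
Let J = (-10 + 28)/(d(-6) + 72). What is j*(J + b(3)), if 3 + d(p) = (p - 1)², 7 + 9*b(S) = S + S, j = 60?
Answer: 440/177 ≈ 2.4859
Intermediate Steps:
b(S) = -7/9 + 2*S/9 (b(S) = -7/9 + (S + S)/9 = -7/9 + (2*S)/9 = -7/9 + 2*S/9)
d(p) = -3 + (-1 + p)² (d(p) = -3 + (p - 1)² = -3 + (-1 + p)²)
J = 9/59 (J = (-10 + 28)/((-3 + (-1 - 6)²) + 72) = 18/((-3 + (-7)²) + 72) = 18/((-3 + 49) + 72) = 18/(46 + 72) = 18/118 = 18*(1/118) = 9/59 ≈ 0.15254)
j*(J + b(3)) = 60*(9/59 + (-7/9 + (2/9)*3)) = 60*(9/59 + (-7/9 + ⅔)) = 60*(9/59 - ⅑) = 60*(22/531) = 440/177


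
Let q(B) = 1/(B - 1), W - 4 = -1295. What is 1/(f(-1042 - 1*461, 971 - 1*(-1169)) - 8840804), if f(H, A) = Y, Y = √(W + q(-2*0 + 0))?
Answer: -2210201/19539953841927 - I*√323/39079907683854 ≈ -1.1311e-7 - 4.5988e-13*I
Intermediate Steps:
W = -1291 (W = 4 - 1295 = -1291)
q(B) = 1/(-1 + B)
Y = 2*I*√323 (Y = √(-1291 + 1/(-1 + (-2*0 + 0))) = √(-1291 + 1/(-1 + (0 + 0))) = √(-1291 + 1/(-1 + 0)) = √(-1291 + 1/(-1)) = √(-1291 - 1) = √(-1292) = 2*I*√323 ≈ 35.944*I)
f(H, A) = 2*I*√323
1/(f(-1042 - 1*461, 971 - 1*(-1169)) - 8840804) = 1/(2*I*√323 - 8840804) = 1/(-8840804 + 2*I*√323)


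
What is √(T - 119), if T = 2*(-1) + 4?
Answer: 3*I*√13 ≈ 10.817*I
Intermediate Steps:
T = 2 (T = -2 + 4 = 2)
√(T - 119) = √(2 - 119) = √(-117) = 3*I*√13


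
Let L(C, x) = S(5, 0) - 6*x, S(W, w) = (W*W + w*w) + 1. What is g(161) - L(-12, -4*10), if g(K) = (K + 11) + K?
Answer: 67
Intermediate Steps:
S(W, w) = 1 + W² + w² (S(W, w) = (W² + w²) + 1 = 1 + W² + w²)
g(K) = 11 + 2*K (g(K) = (11 + K) + K = 11 + 2*K)
L(C, x) = 26 - 6*x (L(C, x) = (1 + 5² + 0²) - 6*x = (1 + 25 + 0) - 6*x = 26 - 6*x)
g(161) - L(-12, -4*10) = (11 + 2*161) - (26 - (-24)*10) = (11 + 322) - (26 - 6*(-40)) = 333 - (26 + 240) = 333 - 1*266 = 333 - 266 = 67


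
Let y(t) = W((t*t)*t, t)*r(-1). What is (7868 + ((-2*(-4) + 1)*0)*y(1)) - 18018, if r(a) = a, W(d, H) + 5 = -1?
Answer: -10150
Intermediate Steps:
W(d, H) = -6 (W(d, H) = -5 - 1 = -6)
y(t) = 6 (y(t) = -6*(-1) = 6)
(7868 + ((-2*(-4) + 1)*0)*y(1)) - 18018 = (7868 + ((-2*(-4) + 1)*0)*6) - 18018 = (7868 + ((8 + 1)*0)*6) - 18018 = (7868 + (9*0)*6) - 18018 = (7868 + 0*6) - 18018 = (7868 + 0) - 18018 = 7868 - 18018 = -10150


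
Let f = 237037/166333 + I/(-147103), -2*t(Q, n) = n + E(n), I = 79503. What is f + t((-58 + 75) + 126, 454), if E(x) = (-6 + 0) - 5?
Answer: -10796071138833/48936166598 ≈ -220.62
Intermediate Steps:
E(x) = -11 (E(x) = -6 - 5 = -11)
t(Q, n) = 11/2 - n/2 (t(Q, n) = -(n - 11)/2 = -(-11 + n)/2 = 11/2 - n/2)
f = 21644881312/24468083299 (f = 237037/166333 + 79503/(-147103) = 237037*(1/166333) + 79503*(-1/147103) = 237037/166333 - 79503/147103 = 21644881312/24468083299 ≈ 0.88462)
f + t((-58 + 75) + 126, 454) = 21644881312/24468083299 + (11/2 - ½*454) = 21644881312/24468083299 + (11/2 - 227) = 21644881312/24468083299 - 443/2 = -10796071138833/48936166598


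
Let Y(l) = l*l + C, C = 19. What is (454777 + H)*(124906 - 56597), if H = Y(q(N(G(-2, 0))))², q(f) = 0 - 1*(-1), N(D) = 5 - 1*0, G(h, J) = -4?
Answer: 31092685693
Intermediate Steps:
N(D) = 5 (N(D) = 5 + 0 = 5)
q(f) = 1 (q(f) = 0 + 1 = 1)
Y(l) = 19 + l² (Y(l) = l*l + 19 = l² + 19 = 19 + l²)
H = 400 (H = (19 + 1²)² = (19 + 1)² = 20² = 400)
(454777 + H)*(124906 - 56597) = (454777 + 400)*(124906 - 56597) = 455177*68309 = 31092685693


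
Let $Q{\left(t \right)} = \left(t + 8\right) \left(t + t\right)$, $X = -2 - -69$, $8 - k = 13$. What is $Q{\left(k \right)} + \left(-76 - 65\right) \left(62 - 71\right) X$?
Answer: $84993$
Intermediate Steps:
$k = -5$ ($k = 8 - 13 = -5$)
$X = 67$ ($X = -2 + 69 = 67$)
$Q{\left(t \right)} = 2 t \left(8 + t\right)$ ($Q{\left(t \right)} = \left(8 + t\right) 2 t = 2 t \left(8 + t\right)$)
$Q{\left(k \right)} + \left(-76 - 65\right) \left(62 - 71\right) X = 2 \left(-5\right) \left(8 - 5\right) + \left(-76 - 65\right) \left(62 - 71\right) 67 = 2 \left(-5\right) 3 + \left(-141\right) \left(-9\right) 67 = -30 + 1269 \cdot 67 = -30 + 85023 = 84993$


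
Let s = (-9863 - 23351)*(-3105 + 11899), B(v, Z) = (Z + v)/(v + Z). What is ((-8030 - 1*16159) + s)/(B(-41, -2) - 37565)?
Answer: 292108105/37564 ≈ 7776.3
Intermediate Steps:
B(v, Z) = 1 (B(v, Z) = (Z + v)/(Z + v) = 1)
s = -292083916 (s = -33214*8794 = -292083916)
((-8030 - 1*16159) + s)/(B(-41, -2) - 37565) = ((-8030 - 1*16159) - 292083916)/(1 - 37565) = ((-8030 - 16159) - 292083916)/(-37564) = (-24189 - 292083916)*(-1/37564) = -292108105*(-1/37564) = 292108105/37564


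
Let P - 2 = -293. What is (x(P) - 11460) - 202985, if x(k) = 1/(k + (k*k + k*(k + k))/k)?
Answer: -249613981/1164 ≈ -2.1445e+5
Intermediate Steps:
P = -291 (P = 2 - 293 = -291)
x(k) = 1/(4*k) (x(k) = 1/(k + (k² + k*(2*k))/k) = 1/(k + (k² + 2*k²)/k) = 1/(k + (3*k²)/k) = 1/(k + 3*k) = 1/(4*k))
(x(P) - 11460) - 202985 = ((¼)/(-291) - 11460) - 202985 = ((¼)*(-1/291) - 11460) - 202985 = (-1/1164 - 11460) - 202985 = -13339441/1164 - 202985 = -249613981/1164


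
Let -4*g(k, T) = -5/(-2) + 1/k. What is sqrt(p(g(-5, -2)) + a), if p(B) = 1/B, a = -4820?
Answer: 10*I*sqrt(25507)/23 ≈ 69.439*I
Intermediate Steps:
g(k, T) = -5/8 - 1/(4*k) (g(k, T) = -(-5/(-2) + 1/k)/4 = -(-5*(-1/2) + 1/k)/4 = -(5/2 + 1/k)/4 = -5/8 - 1/(4*k))
sqrt(p(g(-5, -2)) + a) = sqrt(1/((1/8)*(-2 - 5*(-5))/(-5)) - 4820) = sqrt(1/((1/8)*(-1/5)*(-2 + 25)) - 4820) = sqrt(1/((1/8)*(-1/5)*23) - 4820) = sqrt(1/(-23/40) - 4820) = sqrt(-40/23 - 4820) = sqrt(-110900/23) = 10*I*sqrt(25507)/23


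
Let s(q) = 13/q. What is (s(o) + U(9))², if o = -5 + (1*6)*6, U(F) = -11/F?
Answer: 50176/77841 ≈ 0.64460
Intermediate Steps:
o = 31 (o = -5 + 6*6 = -5 + 36 = 31)
(s(o) + U(9))² = (13/31 - 11/9)² = (-224/279)² = 50176/77841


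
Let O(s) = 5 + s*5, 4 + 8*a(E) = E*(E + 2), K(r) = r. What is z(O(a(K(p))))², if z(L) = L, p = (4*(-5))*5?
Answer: 150185025/4 ≈ 3.7546e+7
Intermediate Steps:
p = -100 (p = -20*5 = -100)
a(E) = -½ + E*(2 + E)/8 (a(E) = -½ + (E*(E + 2))/8 = -½ + (E*(2 + E))/8 = -½ + E*(2 + E)/8)
O(s) = 5 + 5*s
z(O(a(K(p))))² = (5 + 5*(-½ + (¼)*(-100) + (⅛)*(-100)²))² = (5 + 5*(-½ - 25 + (⅛)*10000))² = (5 + 5*(-½ - 25 + 1250))² = (5 + 5*(2449/2))² = (5 + 12245/2)² = (12255/2)² = 150185025/4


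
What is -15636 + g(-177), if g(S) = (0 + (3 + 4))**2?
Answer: -15587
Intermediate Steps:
g(S) = 49 (g(S) = (0 + 7)**2 = 7**2 = 49)
-15636 + g(-177) = -15636 + 49 = -15587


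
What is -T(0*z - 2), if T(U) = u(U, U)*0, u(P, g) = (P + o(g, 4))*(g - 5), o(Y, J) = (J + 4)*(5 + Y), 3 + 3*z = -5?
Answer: 0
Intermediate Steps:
z = -8/3 (z = -1 + (1/3)*(-5) = -1 - 5/3 = -8/3 ≈ -2.6667)
o(Y, J) = (4 + J)*(5 + Y)
u(P, g) = (-5 + g)*(40 + P + 8*g) (u(P, g) = (P + (20 + 4*g + 5*4 + 4*g))*(g - 5) = (P + (20 + 4*g + 20 + 4*g))*(-5 + g) = (P + (40 + 8*g))*(-5 + g) = (40 + P + 8*g)*(-5 + g) = (-5 + g)*(40 + P + 8*g))
T(U) = 0 (T(U) = (-200 - 5*U + 8*U**2 + U*U)*0 = (-200 - 5*U + 8*U**2 + U**2)*0 = (-200 - 5*U + 9*U**2)*0 = 0)
-T(0*z - 2) = -1*0 = 0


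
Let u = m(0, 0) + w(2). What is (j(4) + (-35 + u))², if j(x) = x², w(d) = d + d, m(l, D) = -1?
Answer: 256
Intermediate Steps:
w(d) = 2*d
u = 3 (u = -1 + 2*2 = -1 + 4 = 3)
(j(4) + (-35 + u))² = (4² + (-35 + 3))² = (16 - 32)² = (-16)² = 256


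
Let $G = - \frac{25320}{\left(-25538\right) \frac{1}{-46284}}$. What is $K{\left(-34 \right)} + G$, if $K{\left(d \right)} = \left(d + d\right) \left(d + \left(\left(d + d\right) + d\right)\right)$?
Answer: $- \frac{467867728}{12769} \approx -36641.0$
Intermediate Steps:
$G = - \frac{585955440}{12769}$ ($G = - \frac{25320}{\left(-25538\right) \left(- \frac{1}{46284}\right)} = - \frac{25320}{\frac{12769}{23142}} = \left(-25320\right) \frac{23142}{12769} = - \frac{585955440}{12769} \approx -45889.0$)
$K{\left(d \right)} = 8 d^{2}$ ($K{\left(d \right)} = 2 d \left(d + \left(2 d + d\right)\right) = 2 d \left(d + 3 d\right) = 2 d 4 d = 8 d^{2}$)
$K{\left(-34 \right)} + G = 8 \left(-34\right)^{2} - \frac{585955440}{12769} = 8 \cdot 1156 - \frac{585955440}{12769} = 9248 - \frac{585955440}{12769} = - \frac{467867728}{12769}$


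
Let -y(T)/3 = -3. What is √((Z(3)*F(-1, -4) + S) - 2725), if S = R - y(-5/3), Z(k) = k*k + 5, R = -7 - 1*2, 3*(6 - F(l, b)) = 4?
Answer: I*√24099/3 ≈ 51.746*I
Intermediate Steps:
F(l, b) = 14/3 (F(l, b) = 6 - ⅓*4 = 6 - 4/3 = 14/3)
y(T) = 9 (y(T) = -3*(-3) = 9)
R = -9 (R = -7 - 2 = -9)
Z(k) = 5 + k² (Z(k) = k² + 5 = 5 + k²)
S = -18 (S = -9 - 1*9 = -9 - 9 = -18)
√((Z(3)*F(-1, -4) + S) - 2725) = √(((5 + 3²)*(14/3) - 18) - 2725) = √(((5 + 9)*(14/3) - 18) - 2725) = √((14*(14/3) - 18) - 2725) = √((196/3 - 18) - 2725) = √(142/3 - 2725) = √(-8033/3) = I*√24099/3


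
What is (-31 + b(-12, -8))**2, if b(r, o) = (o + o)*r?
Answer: 25921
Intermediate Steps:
b(r, o) = 2*o*r (b(r, o) = (2*o)*r = 2*o*r)
(-31 + b(-12, -8))**2 = (-31 + 2*(-8)*(-12))**2 = (-31 + 192)**2 = 161**2 = 25921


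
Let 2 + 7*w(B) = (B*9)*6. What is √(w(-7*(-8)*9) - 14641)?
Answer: I*√526911/7 ≈ 103.7*I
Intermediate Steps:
w(B) = -2/7 + 54*B/7 (w(B) = -2/7 + ((B*9)*6)/7 = -2/7 + ((9*B)*6)/7 = -2/7 + (54*B)/7 = -2/7 + 54*B/7)
√(w(-7*(-8)*9) - 14641) = √((-2/7 + 54*(-7*(-8)*9)/7) - 14641) = √((-2/7 + 54*(56*9)/7) - 14641) = √((-2/7 + (54/7)*504) - 14641) = √((-2/7 + 3888) - 14641) = √(27214/7 - 14641) = √(-75273/7) = I*√526911/7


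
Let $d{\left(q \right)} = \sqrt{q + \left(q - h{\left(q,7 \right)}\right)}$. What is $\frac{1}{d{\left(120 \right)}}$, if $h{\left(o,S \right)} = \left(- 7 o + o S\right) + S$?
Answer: $\frac{\sqrt{233}}{233} \approx 0.065512$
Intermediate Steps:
$h{\left(o,S \right)} = S - 7 o + S o$ ($h{\left(o,S \right)} = \left(- 7 o + S o\right) + S = S - 7 o + S o$)
$d{\left(q \right)} = \sqrt{-7 + 2 q}$ ($d{\left(q \right)} = \sqrt{q + \left(q - \left(7 - 7 q + 7 q\right)\right)} = \sqrt{q + \left(q - 7\right)} = \sqrt{q + \left(-7 + q\right)} = \sqrt{-7 + 2 q}$)
$\frac{1}{d{\left(120 \right)}} = \frac{1}{\sqrt{-7 + 2 \cdot 120}} = \frac{1}{\sqrt{-7 + 240}} = \frac{1}{\sqrt{233}} = \frac{\sqrt{233}}{233}$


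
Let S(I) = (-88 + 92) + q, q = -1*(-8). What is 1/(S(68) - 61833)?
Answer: -1/61821 ≈ -1.6176e-5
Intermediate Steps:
q = 8
S(I) = 12 (S(I) = (-88 + 92) + 8 = 4 + 8 = 12)
1/(S(68) - 61833) = 1/(12 - 61833) = 1/(-61821) = -1/61821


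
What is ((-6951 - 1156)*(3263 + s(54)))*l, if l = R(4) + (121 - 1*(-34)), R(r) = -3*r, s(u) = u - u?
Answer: -3782799163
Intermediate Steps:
s(u) = 0
l = 143 (l = -3*4 + (121 - 1*(-34)) = -12 + (121 + 34) = -12 + 155 = 143)
((-6951 - 1156)*(3263 + s(54)))*l = ((-6951 - 1156)*(3263 + 0))*143 = -8107*3263*143 = -26453141*143 = -3782799163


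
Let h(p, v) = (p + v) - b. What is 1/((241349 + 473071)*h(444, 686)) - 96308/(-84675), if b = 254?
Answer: 4018174709069/3532821188400 ≈ 1.1374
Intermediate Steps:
h(p, v) = -254 + p + v (h(p, v) = (p + v) - 1*254 = (p + v) - 254 = -254 + p + v)
1/((241349 + 473071)*h(444, 686)) - 96308/(-84675) = 1/((241349 + 473071)*(-254 + 444 + 686)) - 96308/(-84675) = 1/(714420*876) - 96308*(-1/84675) = (1/714420)*(1/876) + 96308/84675 = 1/625831920 + 96308/84675 = 4018174709069/3532821188400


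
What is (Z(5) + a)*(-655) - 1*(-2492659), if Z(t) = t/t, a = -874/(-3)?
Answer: 6903542/3 ≈ 2.3012e+6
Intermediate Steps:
a = 874/3 (a = -874*(-1/3) = 874/3 ≈ 291.33)
Z(t) = 1
(Z(5) + a)*(-655) - 1*(-2492659) = (1 + 874/3)*(-655) - 1*(-2492659) = (877/3)*(-655) + 2492659 = -574435/3 + 2492659 = 6903542/3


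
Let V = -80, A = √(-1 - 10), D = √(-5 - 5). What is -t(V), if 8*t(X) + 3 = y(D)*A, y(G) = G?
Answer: 3/8 + √110/8 ≈ 1.6860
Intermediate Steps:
D = I*√10 (D = √(-10) = I*√10 ≈ 3.1623*I)
A = I*√11 (A = √(-11) = I*√11 ≈ 3.3166*I)
t(X) = -3/8 - √110/8 (t(X) = -3/8 + ((I*√10)*(I*√11))/8 = -3/8 + (-√110)/8 = -3/8 - √110/8)
-t(V) = -(-3/8 - √110/8) = 3/8 + √110/8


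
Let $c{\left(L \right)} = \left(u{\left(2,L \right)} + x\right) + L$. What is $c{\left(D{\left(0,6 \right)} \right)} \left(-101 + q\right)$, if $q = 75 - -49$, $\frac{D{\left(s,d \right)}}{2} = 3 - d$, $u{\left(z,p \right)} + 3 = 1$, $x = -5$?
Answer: $-299$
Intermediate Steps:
$u{\left(z,p \right)} = -2$ ($u{\left(z,p \right)} = -3 + 1 = -2$)
$D{\left(s,d \right)} = 6 - 2 d$ ($D{\left(s,d \right)} = 2 \left(3 - d\right) = 6 - 2 d$)
$q = 124$ ($q = 75 + 49 = 124$)
$c{\left(L \right)} = -7 + L$ ($c{\left(L \right)} = \left(-2 - 5\right) + L = -7 + L$)
$c{\left(D{\left(0,6 \right)} \right)} \left(-101 + q\right) = \left(-7 + \left(6 - 12\right)\right) \left(-101 + 124\right) = \left(-7 + \left(6 - 12\right)\right) 23 = \left(-7 - 6\right) 23 = \left(-13\right) 23 = -299$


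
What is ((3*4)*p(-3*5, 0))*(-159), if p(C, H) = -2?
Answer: 3816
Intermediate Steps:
((3*4)*p(-3*5, 0))*(-159) = ((3*4)*(-2))*(-159) = (12*(-2))*(-159) = -24*(-159) = 3816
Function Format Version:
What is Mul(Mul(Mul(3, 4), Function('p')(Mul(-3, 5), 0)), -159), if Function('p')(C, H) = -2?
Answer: 3816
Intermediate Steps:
Mul(Mul(Mul(3, 4), Function('p')(Mul(-3, 5), 0)), -159) = Mul(Mul(Mul(3, 4), -2), -159) = Mul(Mul(12, -2), -159) = Mul(-24, -159) = 3816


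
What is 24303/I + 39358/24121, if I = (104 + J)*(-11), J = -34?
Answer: -555907003/18573170 ≈ -29.931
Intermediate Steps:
I = -770 (I = (104 - 34)*(-11) = 70*(-11) = -770)
24303/I + 39358/24121 = 24303/(-770) + 39358/24121 = 24303*(-1/770) + 39358*(1/24121) = -24303/770 + 39358/24121 = -555907003/18573170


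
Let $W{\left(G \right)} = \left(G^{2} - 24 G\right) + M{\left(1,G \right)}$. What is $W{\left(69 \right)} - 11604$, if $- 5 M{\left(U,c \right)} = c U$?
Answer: $- \frac{42564}{5} \approx -8512.8$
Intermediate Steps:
$M{\left(U,c \right)} = - \frac{U c}{5}$ ($M{\left(U,c \right)} = - \frac{c U}{5} = - \frac{U c}{5}$)
$W{\left(G \right)} = G^{2} - \frac{121 G}{5}$ ($W{\left(G \right)} = \left(G^{2} - 24 G\right) - \frac{G}{5} = G^{2} - \frac{121 G}{5}$)
$W{\left(69 \right)} - 11604 = \frac{1}{5} \cdot 69 \left(-121 + 5 \cdot 69\right) - 11604 = \frac{1}{5} \cdot 69 \left(-121 + 345\right) - 11604 = \frac{1}{5} \cdot 69 \cdot 224 - 11604 = \frac{15456}{5} - 11604 = - \frac{42564}{5}$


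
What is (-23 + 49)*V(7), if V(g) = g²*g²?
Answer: 62426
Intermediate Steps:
V(g) = g⁴
(-23 + 49)*V(7) = (-23 + 49)*7⁴ = 26*2401 = 62426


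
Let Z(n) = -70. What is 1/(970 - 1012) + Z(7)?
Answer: -2941/42 ≈ -70.024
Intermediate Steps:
1/(970 - 1012) + Z(7) = 1/(970 - 1012) - 70 = 1/(-42) - 70 = -1/42 - 70 = -2941/42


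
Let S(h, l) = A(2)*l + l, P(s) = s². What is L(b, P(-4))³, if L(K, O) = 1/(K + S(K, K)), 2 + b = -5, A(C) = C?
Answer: -1/21952 ≈ -4.5554e-5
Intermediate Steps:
b = -7 (b = -2 - 5 = -7)
S(h, l) = 3*l (S(h, l) = 2*l + l = 3*l)
L(K, O) = 1/(4*K) (L(K, O) = 1/(K + 3*K) = 1/(4*K))
L(b, P(-4))³ = ((¼)/(-7))³ = ((¼)*(-⅐))³ = (-1/28)³ = -1/21952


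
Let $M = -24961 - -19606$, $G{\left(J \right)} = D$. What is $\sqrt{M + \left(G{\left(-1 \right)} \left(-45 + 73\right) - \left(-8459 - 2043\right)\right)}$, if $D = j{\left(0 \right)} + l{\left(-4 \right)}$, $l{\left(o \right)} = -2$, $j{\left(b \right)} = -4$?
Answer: $\sqrt{4979} \approx 70.562$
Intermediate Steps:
$D = -6$ ($D = -4 - 2 = -6$)
$G{\left(J \right)} = -6$
$M = -5355$ ($M = -24961 + 19606 = -5355$)
$\sqrt{M + \left(G{\left(-1 \right)} \left(-45 + 73\right) - \left(-8459 - 2043\right)\right)} = \sqrt{-5355 - \left(-10502 + 6 \left(-45 + 73\right)\right)} = \sqrt{-5355 - -10334} = \sqrt{-5355 + \left(-168 + 10502\right)} = \sqrt{-5355 + 10334} = \sqrt{4979}$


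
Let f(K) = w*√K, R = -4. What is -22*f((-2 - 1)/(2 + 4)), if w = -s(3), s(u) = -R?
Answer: 44*I*√2 ≈ 62.225*I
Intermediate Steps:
s(u) = 4 (s(u) = -1*(-4) = 4)
w = -4 (w = -1*4 = -4)
f(K) = -4*√K
-22*f((-2 - 1)/(2 + 4)) = -(-88)*√((-2 - 1)/(2 + 4)) = -(-88)*√(-3/6) = -(-88)*√(-3*⅙) = -(-88)*√(-½) = -(-88)*I*√2/2 = -(-44)*I*√2 = 44*I*√2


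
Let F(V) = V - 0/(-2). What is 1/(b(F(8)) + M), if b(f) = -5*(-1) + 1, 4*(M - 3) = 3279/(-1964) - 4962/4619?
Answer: 36286864/301690707 ≈ 0.12028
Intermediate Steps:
F(V) = V (F(V) = V - 0*(-1)/2 = V - 1*0 = V + 0 = V)
M = 83969523/36286864 (M = 3 + (3279/(-1964) - 4962/4619)/4 = 3 + (3279*(-1/1964) - 4962*1/4619)/4 = 3 + (-3279/1964 - 4962/4619)/4 = 3 + (¼)*(-24891069/9071716) = 3 - 24891069/36286864 = 83969523/36286864 ≈ 2.3140)
b(f) = 6 (b(f) = 5 + 1 = 6)
1/(b(F(8)) + M) = 1/(6 + 83969523/36286864) = 1/(301690707/36286864) = 36286864/301690707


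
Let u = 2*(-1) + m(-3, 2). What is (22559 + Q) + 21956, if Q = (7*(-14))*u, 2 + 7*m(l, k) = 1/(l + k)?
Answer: 44753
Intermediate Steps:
m(l, k) = -2/7 + 1/(7*(k + l)) (m(l, k) = -2/7 + 1/(7*(l + k)) = -2/7 + 1/(7*(k + l)))
u = -17/7 (u = 2*(-1) + (1 - 2*2 - 2*(-3))/(7*(2 - 3)) = -2 + (⅐)*(1 - 4 + 6)/(-1) = -2 + (⅐)*(-1)*3 = -2 - 3/7 = -17/7 ≈ -2.4286)
Q = 238 (Q = (7*(-14))*(-17/7) = -98*(-17/7) = 238)
(22559 + Q) + 21956 = (22559 + 238) + 21956 = 22797 + 21956 = 44753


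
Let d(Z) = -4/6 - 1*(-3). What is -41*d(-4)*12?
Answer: -1148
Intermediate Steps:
d(Z) = 7/3 (d(Z) = -4*1/6 + 3 = -2/3 + 3 = 7/3)
-41*d(-4)*12 = -41*7/3*12 = -287/3*12 = -1148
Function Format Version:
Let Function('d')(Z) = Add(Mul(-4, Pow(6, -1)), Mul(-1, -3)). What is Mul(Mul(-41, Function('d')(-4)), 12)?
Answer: -1148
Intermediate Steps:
Function('d')(Z) = Rational(7, 3) (Function('d')(Z) = Add(Mul(-4, Rational(1, 6)), 3) = Add(Rational(-2, 3), 3) = Rational(7, 3))
Mul(Mul(-41, Function('d')(-4)), 12) = Mul(Mul(-41, Rational(7, 3)), 12) = Mul(Rational(-287, 3), 12) = -1148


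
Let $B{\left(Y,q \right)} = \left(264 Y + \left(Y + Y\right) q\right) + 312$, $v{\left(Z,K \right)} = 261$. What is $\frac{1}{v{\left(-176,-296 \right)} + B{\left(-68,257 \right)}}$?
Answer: $- \frac{1}{52331} \approx -1.9109 \cdot 10^{-5}$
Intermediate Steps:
$B{\left(Y,q \right)} = 312 + 264 Y + 2 Y q$ ($B{\left(Y,q \right)} = \left(264 Y + 2 Y q\right) + 312 = 312 + 264 Y + 2 Y q$)
$\frac{1}{v{\left(-176,-296 \right)} + B{\left(-68,257 \right)}} = \frac{1}{261 + \left(312 + 264 \left(-68\right) + 2 \left(-68\right) 257\right)} = \frac{1}{261 - 52592} = \frac{1}{-52331} = - \frac{1}{52331}$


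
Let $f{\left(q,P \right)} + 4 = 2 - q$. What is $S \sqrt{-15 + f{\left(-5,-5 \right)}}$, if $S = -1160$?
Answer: $- 2320 i \sqrt{3} \approx - 4018.4 i$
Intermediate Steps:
$f{\left(q,P \right)} = -2 - q$ ($f{\left(q,P \right)} = -4 - \left(-2 + q\right) = -2 - q$)
$S \sqrt{-15 + f{\left(-5,-5 \right)}} = - 1160 \sqrt{-15 - -3} = - 1160 \sqrt{-15 + \left(-2 + 5\right)} = - 1160 \sqrt{-15 + 3} = - 1160 \sqrt{-12} = - 1160 \cdot 2 i \sqrt{3} = - 2320 i \sqrt{3}$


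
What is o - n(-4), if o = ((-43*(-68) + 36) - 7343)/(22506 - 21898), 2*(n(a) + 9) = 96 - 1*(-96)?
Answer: -57279/608 ≈ -94.209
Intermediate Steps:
n(a) = 87 (n(a) = -9 + (96 - 1*(-96))/2 = -9 + (96 + 96)/2 = -9 + (½)*192 = -9 + 96 = 87)
o = -4383/608 (o = ((2924 + 36) - 7343)/608 = (2960 - 7343)*(1/608) = -4383*1/608 = -4383/608 ≈ -7.2089)
o - n(-4) = -4383/608 - 1*87 = -4383/608 - 87 = -57279/608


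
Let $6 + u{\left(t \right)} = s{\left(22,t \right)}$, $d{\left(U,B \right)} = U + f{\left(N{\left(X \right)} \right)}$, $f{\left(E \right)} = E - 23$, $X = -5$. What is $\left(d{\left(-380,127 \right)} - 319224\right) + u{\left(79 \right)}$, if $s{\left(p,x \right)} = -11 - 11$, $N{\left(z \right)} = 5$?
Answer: $-319650$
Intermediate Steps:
$f{\left(E \right)} = -23 + E$
$d{\left(U,B \right)} = -18 + U$ ($d{\left(U,B \right)} = U + \left(-23 + 5\right) = U - 18 = -18 + U$)
$s{\left(p,x \right)} = -22$
$u{\left(t \right)} = -28$ ($u{\left(t \right)} = -6 - 22 = -28$)
$\left(d{\left(-380,127 \right)} - 319224\right) + u{\left(79 \right)} = \left(\left(-18 - 380\right) - 319224\right) - 28 = \left(-398 - 319224\right) - 28 = -319622 - 28 = -319650$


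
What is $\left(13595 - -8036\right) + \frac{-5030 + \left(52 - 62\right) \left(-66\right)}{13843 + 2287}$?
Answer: $\frac{34890366}{1613} \approx 21631.0$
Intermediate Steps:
$\left(13595 - -8036\right) + \frac{-5030 + \left(52 - 62\right) \left(-66\right)}{13843 + 2287} = \left(13595 + 8036\right) + \frac{-5030 - -660}{16130} = 21631 + \left(-5030 + 660\right) \frac{1}{16130} = 21631 - \frac{437}{1613} = \frac{34890366}{1613}$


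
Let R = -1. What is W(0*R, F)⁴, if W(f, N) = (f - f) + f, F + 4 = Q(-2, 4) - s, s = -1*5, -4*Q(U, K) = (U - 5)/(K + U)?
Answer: 0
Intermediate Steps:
Q(U, K) = -(-5 + U)/(4*(K + U)) (Q(U, K) = -(U - 5)/(4*(K + U)) = -(-5 + U)/(4*(K + U)))
s = -5
F = 15/8 (F = -4 + ((5 - 1*(-2))/(4*(4 - 2)) - 1*(-5)) = -4 + ((¼)*(5 + 2)/2 + 5) = -4 + ((¼)*(½)*7 + 5) = -4 + (7/8 + 5) = -4 + 47/8 = 15/8 ≈ 1.8750)
W(f, N) = f (W(f, N) = 0 + f = f)
W(0*R, F)⁴ = (0*(-1))⁴ = 0⁴ = 0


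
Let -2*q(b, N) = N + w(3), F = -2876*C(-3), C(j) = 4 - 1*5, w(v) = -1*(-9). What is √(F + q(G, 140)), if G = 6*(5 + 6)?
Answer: √11206/2 ≈ 52.929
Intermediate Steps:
w(v) = 9
C(j) = -1 (C(j) = 4 - 5 = -1)
F = 2876 (F = -2876*(-1) = 2876)
G = 66 (G = 6*11 = 66)
q(b, N) = -9/2 - N/2 (q(b, N) = -(N + 9)/2 = -(9 + N)/2 = -9/2 - N/2)
√(F + q(G, 140)) = √(2876 + (-9/2 - ½*140)) = √(2876 + (-9/2 - 70)) = √(2876 - 149/2) = √(5603/2) = √11206/2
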